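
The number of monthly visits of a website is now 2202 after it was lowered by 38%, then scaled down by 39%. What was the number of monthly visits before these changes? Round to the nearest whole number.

Undoing the 39% decrease: 2202 ÷ 0.61 ≈ 3609.836066.
Undoing the 38% decrease: 3609.836066 ÷ 0.62 ≈ 5822.

5822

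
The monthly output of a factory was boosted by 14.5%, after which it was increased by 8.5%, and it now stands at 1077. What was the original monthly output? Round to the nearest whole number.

Undoing the 8.5% increase: 1077 ÷ 1.085 ≈ 992.626728.
Undoing the 14.5% increase: 992.626728 ÷ 1.145 ≈ 867.

867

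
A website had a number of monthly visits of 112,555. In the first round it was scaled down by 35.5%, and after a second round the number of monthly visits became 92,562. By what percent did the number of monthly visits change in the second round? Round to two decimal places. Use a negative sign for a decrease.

After the first round: 112,555 × 0.645 = 72597.975.
Second-round multiplier: 92,562 ÷ 72597.975 ≈ 1.274994.
That is a change of 27.50%.

27.50%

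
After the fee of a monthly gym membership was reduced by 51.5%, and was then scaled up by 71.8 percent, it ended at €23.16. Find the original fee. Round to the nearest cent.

The overall multiplier applied was 0.485 × 1.718 = 0.83323.
So the original fee was €23.16 ÷ 0.83323 ≈ €27.80.

€27.80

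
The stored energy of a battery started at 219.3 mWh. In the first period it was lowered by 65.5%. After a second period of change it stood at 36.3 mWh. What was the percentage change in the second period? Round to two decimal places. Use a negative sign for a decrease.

After the first period: 219.3 × 0.345 = 75.6585.
Second-period multiplier: 36.3 ÷ 75.6585 ≈ 0.479787.
That is a change of -52.02%.

-52.02%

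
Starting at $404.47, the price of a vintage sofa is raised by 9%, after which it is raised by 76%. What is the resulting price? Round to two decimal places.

$775.94

After the 9% increase: $404.47 × 1.09 = $440.8723.
Apply the 76% increase: $440.8723 × 1.76 = $775.935248 ≈ $775.94.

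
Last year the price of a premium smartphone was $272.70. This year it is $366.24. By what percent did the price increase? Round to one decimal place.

Change: $366.24 − $272.70 = $93.54.
Relative to the original: $93.54 ÷ $272.70 ≈ 34.3%.
So the price increased by 34.3%.

34.3%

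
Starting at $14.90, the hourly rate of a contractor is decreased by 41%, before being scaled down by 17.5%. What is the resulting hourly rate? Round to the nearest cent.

$7.25

41% decrease: $14.90 × 0.59 = $8.791.
Apply the 17.5% decrease: $8.791 × 0.825 = $7.252575 ≈ $7.25.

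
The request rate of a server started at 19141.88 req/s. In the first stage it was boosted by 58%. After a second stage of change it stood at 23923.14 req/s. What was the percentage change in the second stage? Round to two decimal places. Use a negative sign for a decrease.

After the first stage: 19141.88 × 1.58 = 30244.1704.
Second-stage multiplier: 23923.14 ÷ 30244.1704 ≈ 0.791.
That is a change of -20.90%.

-20.90%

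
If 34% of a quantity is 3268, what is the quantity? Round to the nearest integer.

9612

3268 ÷ 0.34 ≈ 9612.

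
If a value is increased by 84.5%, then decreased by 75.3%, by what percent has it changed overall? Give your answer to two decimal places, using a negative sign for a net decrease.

An 84.5% increase multiplies by 1.845.
Then a 75.3% decrease: 1.845 × 0.247 = 0.455715.
Overall factor 0.455715, i.e. -54.43%.

-54.43%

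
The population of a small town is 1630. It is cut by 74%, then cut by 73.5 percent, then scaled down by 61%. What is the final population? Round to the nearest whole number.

After the 74% decrease: 1630 × 0.26 = 423.8.
73.5% decrease: 423.8 × 0.265 = 112.307.
Apply the 61% decrease: 112.307 × 0.39 = 43.79973 ≈ 44.

44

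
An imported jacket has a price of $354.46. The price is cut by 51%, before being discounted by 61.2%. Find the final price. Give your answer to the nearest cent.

After the 51% decrease: $354.46 × 0.49 = $173.6854.
61.2% decrease: $173.6854 × 0.388 = $67.3899352 ≈ $67.39.

$67.39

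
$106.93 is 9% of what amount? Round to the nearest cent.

$106.93 ÷ 0.09 ≈ $1188.11.

$1188.11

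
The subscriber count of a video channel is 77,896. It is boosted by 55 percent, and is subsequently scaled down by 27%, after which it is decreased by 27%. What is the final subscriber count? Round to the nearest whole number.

64,342

55% increase: 77,896 × 1.55 = 120738.8.
27% decrease: 120738.8 × 0.73 = 88139.324.
Apply the 27% decrease: 88139.324 × 0.73 = 64341.70652 ≈ 64,342.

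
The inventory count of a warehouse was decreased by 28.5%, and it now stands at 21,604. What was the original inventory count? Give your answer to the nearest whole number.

The overall multiplier applied was 0.715.
So the original inventory count was 21,604 ÷ 0.715 ≈ 30,215.

30,215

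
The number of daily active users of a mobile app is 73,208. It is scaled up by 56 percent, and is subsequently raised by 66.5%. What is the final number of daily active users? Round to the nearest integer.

56% increase: 73,208 × 1.56 = 114204.48.
Apply the 66.5% increase: 114204.48 × 1.665 = 190150.4592 ≈ 190,150.

190,150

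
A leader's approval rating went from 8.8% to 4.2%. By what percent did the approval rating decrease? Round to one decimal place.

The change is 4.2 − 8.8 = -4.6 percentage points.
Relative to the original 8.8%, that is -4.6 ÷ 8.8 ≈ -52.3%.
So the approval rating fell by 52.3%.

52.3%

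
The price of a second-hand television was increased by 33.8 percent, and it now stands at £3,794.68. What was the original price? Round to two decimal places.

The overall multiplier applied was 1.338.
So the original price was £3,794.68 ÷ 1.338 ≈ £2,836.08.

£2,836.08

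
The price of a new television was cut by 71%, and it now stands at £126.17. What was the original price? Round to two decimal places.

The overall multiplier applied was 0.29.
So the original price was £126.17 ÷ 0.29 ≈ £435.07.

£435.07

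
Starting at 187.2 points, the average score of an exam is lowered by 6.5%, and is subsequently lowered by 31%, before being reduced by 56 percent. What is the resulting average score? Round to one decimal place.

53.1 points

Each change multiplies by a factor: 0.935 × 0.69 × 0.44 = 0.283866.
187.2 × 0.283866 = 53.1397152 ≈ 53.1.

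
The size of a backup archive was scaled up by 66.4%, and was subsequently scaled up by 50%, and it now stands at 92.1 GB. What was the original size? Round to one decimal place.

The overall multiplier applied was 1.664 × 1.5 = 2.496.
So the original size was 92.1 ÷ 2.496 ≈ 36.9 GB.

36.9 GB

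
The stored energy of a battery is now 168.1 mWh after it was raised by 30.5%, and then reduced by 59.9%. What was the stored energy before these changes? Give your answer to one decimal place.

321.2 mWh

The overall multiplier applied was 1.305 × 0.401 = 0.523305.
So the original stored energy was 168.1 ÷ 0.523305 ≈ 321.2 mWh.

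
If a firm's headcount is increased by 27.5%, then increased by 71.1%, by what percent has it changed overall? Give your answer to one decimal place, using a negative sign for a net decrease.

The combined multiplier is 1.275 × 1.711 = 2.181525.
That corresponds to an increase of 118.2%.

118.2%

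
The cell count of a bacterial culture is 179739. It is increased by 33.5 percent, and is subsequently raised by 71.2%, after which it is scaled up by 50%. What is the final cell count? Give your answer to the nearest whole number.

616196

After the 33.5% increase: 179739 × 1.335 = 239951.565.
71.2% increase: 239951.565 × 1.712 = 410797.07928.
After the 50% increase: 410797.07928 × 1.5 = 616195.61892 ≈ 616196.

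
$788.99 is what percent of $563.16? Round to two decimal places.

$788.99 ÷ $563.16 ≈ 140.10%.

140.10%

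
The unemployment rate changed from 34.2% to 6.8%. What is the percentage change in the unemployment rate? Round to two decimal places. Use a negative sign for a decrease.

The change is 6.8 − 34.2 = -27.4 percentage points.
Relative to the original 34.2%, that is -27.4 ÷ 34.2 ≈ -80.12%.

-80.12%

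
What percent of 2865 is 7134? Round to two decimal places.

7134 ÷ 2865 ≈ 249.01%.

249.01%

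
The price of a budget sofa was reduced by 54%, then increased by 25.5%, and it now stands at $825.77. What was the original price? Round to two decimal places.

$1430.40

Undoing the 25.5% increase: $825.77 ÷ 1.255 ≈ $657.984064.
Undoing the 54% decrease: $657.984064 ÷ 0.46 ≈ $1430.40.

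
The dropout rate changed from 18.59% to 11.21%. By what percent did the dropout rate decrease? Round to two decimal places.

The change is 11.21 − 18.59 = -7.38 percentage points.
Relative to the original 18.59%, that is -7.38 ÷ 18.59 ≈ -39.70%.
So the dropout rate fell by 39.70%.

39.70%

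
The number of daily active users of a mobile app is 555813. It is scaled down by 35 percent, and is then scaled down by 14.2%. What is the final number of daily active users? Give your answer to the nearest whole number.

After the 35% decrease: 555813 × 0.65 = 361278.45.
After the 14.2% decrease: 361278.45 × 0.858 = 309976.9101 ≈ 309977.

309977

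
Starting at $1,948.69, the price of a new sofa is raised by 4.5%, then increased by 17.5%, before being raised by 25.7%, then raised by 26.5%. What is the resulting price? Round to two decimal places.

$3,804.72

Each change multiplies by a factor: 1.045 × 1.175 × 1.257 × 1.265 = 1.952450176875.
$1,948.69 × 1.952450176875 = $3804.72013517454375 ≈ $3,804.72.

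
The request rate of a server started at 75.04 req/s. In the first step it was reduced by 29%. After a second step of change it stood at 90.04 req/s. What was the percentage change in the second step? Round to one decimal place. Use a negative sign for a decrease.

69.0%

After the first step: 75.04 × 0.71 = 53.2784.
Second-step multiplier: 90.04 ÷ 53.2784 ≈ 1.68999.
That is a change of 69.0%.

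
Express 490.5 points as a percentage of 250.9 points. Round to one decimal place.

195.5%

490.5 points ÷ 250.9 points ≈ 195.5%.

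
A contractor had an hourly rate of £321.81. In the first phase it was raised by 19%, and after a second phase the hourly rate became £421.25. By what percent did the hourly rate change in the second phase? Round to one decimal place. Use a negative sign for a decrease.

10.0%

After the first phase: £321.81 × 1.19 = £382.9539.
Second-phase multiplier: £421.25 ÷ £382.9539 ≈ 1.1.
That is a change of 10.0%.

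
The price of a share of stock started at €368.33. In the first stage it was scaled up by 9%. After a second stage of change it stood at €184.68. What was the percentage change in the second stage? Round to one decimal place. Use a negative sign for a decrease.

After the first stage: €368.33 × 1.09 = €401.4797.
Second-stage multiplier: €184.68 ÷ €401.4797 ≈ 0.46.
That is a change of -54.0%.

-54.0%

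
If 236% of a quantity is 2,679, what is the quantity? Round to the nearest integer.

2,679 ÷ 2.36 ≈ 1,135.

1,135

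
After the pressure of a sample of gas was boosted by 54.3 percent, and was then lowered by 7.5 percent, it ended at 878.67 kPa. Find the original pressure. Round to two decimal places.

Undoing the 7.5% decrease: 878.67 ÷ 0.925 ≈ 949.913514.
Undoing the 54.3% increase: 949.913514 ÷ 1.543 ≈ 615.63 kPa.

615.63 kPa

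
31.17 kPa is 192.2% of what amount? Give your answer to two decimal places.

16.22 kPa

31.17 kPa ÷ 1.922 ≈ 16.22 kPa.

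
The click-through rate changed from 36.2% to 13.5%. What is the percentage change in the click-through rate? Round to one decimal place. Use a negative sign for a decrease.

The change is 13.5 − 36.2 = -22.7 percentage points.
Relative to the original 36.2%, that is -22.7 ÷ 36.2 ≈ -62.7%.

-62.7%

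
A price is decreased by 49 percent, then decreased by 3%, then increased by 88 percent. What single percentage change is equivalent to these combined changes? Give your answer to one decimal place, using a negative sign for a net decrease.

A 49% decrease multiplies by 0.51.
Then a 3% decrease: 0.51 × 0.97 = 0.4947.
Then an 88% increase: 0.4947 × 1.88 = 0.930036.
Overall factor 0.930036, i.e. -7.0%.

-7.0%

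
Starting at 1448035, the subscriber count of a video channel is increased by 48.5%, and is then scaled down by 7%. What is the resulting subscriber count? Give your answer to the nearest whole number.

1999809

Each change multiplies by a factor: 1.485 × 0.93 = 1.38105.
1448035 × 1.38105 = 1999808.73675 ≈ 1999809.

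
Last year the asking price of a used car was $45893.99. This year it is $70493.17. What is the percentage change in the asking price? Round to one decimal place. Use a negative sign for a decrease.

Change: $70493.17 − $45893.99 = $24599.18.
Relative to the original: $24599.18 ÷ $45893.99 ≈ 53.6%.

53.6%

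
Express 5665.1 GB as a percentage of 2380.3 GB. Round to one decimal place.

238.0%

5665.1 GB ÷ 2380.3 GB ≈ 238.0%.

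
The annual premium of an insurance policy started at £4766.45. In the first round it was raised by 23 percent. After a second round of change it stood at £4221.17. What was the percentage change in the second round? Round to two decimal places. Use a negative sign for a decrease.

After the first round: £4766.45 × 1.23 = £5862.7335.
Second-round multiplier: £4221.17 ÷ £5862.7335 ≈ 0.72.
That is a change of -28.00%.

-28.00%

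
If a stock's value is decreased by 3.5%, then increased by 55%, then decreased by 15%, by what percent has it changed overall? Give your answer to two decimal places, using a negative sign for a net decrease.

A 3.5% decrease multiplies by 0.965.
Then a 55% increase: 0.965 × 1.55 = 1.49575.
Then a 15% decrease: 1.49575 × 0.85 = 1.2713875.
Overall factor 1.2713875, i.e. 27.14%.

27.14%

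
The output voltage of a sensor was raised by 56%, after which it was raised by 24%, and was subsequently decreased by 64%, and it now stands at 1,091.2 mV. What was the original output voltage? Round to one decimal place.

1,567.0 mV

The overall multiplier applied was 1.56 × 1.24 × 0.36 = 0.696384.
So the original output voltage was 1,091.2 ÷ 0.696384 ≈ 1,567.0 mV.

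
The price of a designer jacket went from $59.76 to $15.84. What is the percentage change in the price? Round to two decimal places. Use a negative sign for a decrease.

-73.49%

Change: $15.84 − $59.76 = -$43.92.
Relative to the original: -$43.92 ÷ $59.76 ≈ -73.49%.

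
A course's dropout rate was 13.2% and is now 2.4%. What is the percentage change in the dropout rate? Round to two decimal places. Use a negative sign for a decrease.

-81.82%

The change is 2.4 − 13.2 = -10.8 percentage points.
Relative to the original 13.2%, that is -10.8 ÷ 13.2 ≈ -81.82%.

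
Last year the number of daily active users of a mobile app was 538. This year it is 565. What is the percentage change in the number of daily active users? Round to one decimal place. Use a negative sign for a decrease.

Change: 565 − 538 = 27.
Relative to the original: 27 ÷ 538 ≈ 5.0%.

5.0%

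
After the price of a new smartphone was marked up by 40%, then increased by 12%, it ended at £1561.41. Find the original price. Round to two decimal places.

£995.80

Undoing the 12% increase: £1561.41 ÷ 1.12 ≈ £1394.116071.
Undoing the 40% increase: £1394.116071 ÷ 1.4 ≈ £995.80.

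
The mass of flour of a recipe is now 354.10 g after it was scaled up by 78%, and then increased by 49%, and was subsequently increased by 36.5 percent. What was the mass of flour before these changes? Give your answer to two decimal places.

Undoing the 36.5% increase: 354.10 ÷ 1.365 ≈ 259.413919.
Undoing the 49% increase: 259.413919 ÷ 1.49 ≈ 174.103301.
Undoing the 78% increase: 174.103301 ÷ 1.78 ≈ 97.81 g.

97.81 g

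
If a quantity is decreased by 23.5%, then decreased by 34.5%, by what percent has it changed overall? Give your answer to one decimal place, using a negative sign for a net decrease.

A 23.5% decrease multiplies by 0.765.
Then a 34.5% decrease: 0.765 × 0.655 = 0.501075.
Overall factor 0.501075, i.e. -49.9%.

-49.9%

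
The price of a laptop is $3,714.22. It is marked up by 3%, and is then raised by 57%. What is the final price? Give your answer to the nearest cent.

$6,006.27

3% increase: $3,714.22 × 1.03 = $3825.6466.
After the 57% increase: $3825.6466 × 1.57 = $6006.265162 ≈ $6,006.27.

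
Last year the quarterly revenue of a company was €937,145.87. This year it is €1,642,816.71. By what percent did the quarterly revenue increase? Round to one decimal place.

75.3%

Change: €1,642,816.71 − €937,145.87 = €705,670.84.
Relative to the original: €705,670.84 ÷ €937,145.87 ≈ 75.3%.
So the quarterly revenue increased by 75.3%.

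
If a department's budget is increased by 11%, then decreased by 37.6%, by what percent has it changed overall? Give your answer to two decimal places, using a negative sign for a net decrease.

-30.74%

The combined multiplier is 1.11 × 0.624 = 0.69264.
That corresponds to a decrease of 30.74%.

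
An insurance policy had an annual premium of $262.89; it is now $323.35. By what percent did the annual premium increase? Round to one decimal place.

Change: $323.35 − $262.89 = $60.46.
Relative to the original: $60.46 ÷ $262.89 ≈ 23.0%.
So the annual premium increased by 23.0%.

23.0%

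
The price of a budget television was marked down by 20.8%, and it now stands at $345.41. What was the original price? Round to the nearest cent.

$436.12

The overall multiplier applied was 0.792.
So the original price was $345.41 ÷ 0.792 ≈ $436.12.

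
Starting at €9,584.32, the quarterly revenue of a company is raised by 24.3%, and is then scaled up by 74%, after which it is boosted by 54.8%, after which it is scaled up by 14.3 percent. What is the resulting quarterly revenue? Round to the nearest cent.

€36,677.43

After the 24.3% increase: €9,584.32 × 1.243 = €11913.30976.
Apply the 74% increase: €11913.30976 × 1.74 = €20729.1589824.
Apply the 54.8% increase: €20729.1589824 × 1.548 = €32088.7381047552.
14.3% increase: €32088.7381047552 × 1.143 = €36677.4276537351936 ≈ €36,677.43.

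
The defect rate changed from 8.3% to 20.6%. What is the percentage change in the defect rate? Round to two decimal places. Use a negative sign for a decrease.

The change is 20.6 − 8.3 = 12.3 percentage points.
Relative to the original 8.3%, that is 12.3 ÷ 8.3 ≈ 148.19%.

148.19%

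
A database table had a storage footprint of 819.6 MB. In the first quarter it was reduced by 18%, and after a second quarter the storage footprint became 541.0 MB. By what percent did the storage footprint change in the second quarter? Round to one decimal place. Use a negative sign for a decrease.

After the first quarter: 819.6 × 0.82 = 672.072.
Second-quarter multiplier: 541.0 ÷ 672.072 ≈ 0.80497.
That is a change of -19.5%.

-19.5%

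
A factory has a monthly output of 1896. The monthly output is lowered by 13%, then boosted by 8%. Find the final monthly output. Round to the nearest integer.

1781

After the 13% decrease: 1896 × 0.87 = 1649.52.
Apply the 8% increase: 1649.52 × 1.08 = 1781.4816 ≈ 1781.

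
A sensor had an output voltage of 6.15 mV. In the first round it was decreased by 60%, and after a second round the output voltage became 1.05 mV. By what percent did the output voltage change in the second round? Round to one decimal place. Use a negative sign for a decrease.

-57.3%

After the first round: 6.15 × 0.4 = 2.46.
Second-round multiplier: 1.05 ÷ 2.46 ≈ 0.42683.
That is a change of -57.3%.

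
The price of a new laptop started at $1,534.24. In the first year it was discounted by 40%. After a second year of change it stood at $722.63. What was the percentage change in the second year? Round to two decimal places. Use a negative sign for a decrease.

-21.50%

After the first year: $1,534.24 × 0.6 = $920.544.
Second-year multiplier: $722.63 ÷ $920.544 ≈ 0.785003.
That is a change of -21.50%.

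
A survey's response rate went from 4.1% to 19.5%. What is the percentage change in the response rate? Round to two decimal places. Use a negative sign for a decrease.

375.61%

The change is 19.5 − 4.1 = 15.4 percentage points.
Relative to the original 4.1%, that is 15.4 ÷ 4.1 ≈ 375.61%.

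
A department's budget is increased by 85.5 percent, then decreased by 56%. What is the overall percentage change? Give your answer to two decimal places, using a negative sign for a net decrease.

The combined multiplier is 1.855 × 0.44 = 0.8162.
That corresponds to a decrease of 18.38%.

-18.38%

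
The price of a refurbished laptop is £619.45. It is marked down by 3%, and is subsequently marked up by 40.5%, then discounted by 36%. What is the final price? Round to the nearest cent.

£540.30

Apply the 3% decrease: £619.45 × 0.97 = £600.8665.
Apply the 40.5% increase: £600.8665 × 1.405 = £844.2174325.
36% decrease: £844.2174325 × 0.64 = £540.2991568 ≈ £540.30.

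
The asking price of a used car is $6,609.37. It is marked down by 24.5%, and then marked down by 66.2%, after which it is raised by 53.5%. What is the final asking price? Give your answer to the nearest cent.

Each change multiplies by a factor: 0.755 × 0.338 × 1.535 = 0.39171665.
$6,609.37 × 0.39171665 = $2589.0002750105 ≈ $2,589.00.

$2,589.00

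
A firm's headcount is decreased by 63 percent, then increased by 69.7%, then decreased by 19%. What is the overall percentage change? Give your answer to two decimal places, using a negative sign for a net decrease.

-49.14%

The combined multiplier is 0.37 × 1.697 × 0.81 = 0.5085909.
That corresponds to a decrease of 49.14%.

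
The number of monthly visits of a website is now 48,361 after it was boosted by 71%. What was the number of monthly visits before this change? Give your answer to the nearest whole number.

The overall multiplier applied was 1.71.
So the original number of monthly visits was 48,361 ÷ 1.71 ≈ 28,281.

28,281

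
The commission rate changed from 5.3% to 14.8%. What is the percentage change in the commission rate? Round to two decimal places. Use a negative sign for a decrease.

The change is 14.8 − 5.3 = 9.5 percentage points.
Relative to the original 5.3%, that is 9.5 ÷ 5.3 ≈ 179.25%.

179.25%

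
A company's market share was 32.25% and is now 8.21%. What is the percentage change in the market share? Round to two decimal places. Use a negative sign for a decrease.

-74.54%

The change is 8.21 − 32.25 = -24.04 percentage points.
Relative to the original 32.25%, that is -24.04 ÷ 32.25 ≈ -74.54%.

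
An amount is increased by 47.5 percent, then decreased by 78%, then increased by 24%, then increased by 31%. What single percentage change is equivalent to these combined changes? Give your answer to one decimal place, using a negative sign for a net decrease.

-47.3%

The combined multiplier is 1.475 × 0.22 × 1.24 × 1.31 = 0.5271178.
That corresponds to a decrease of 47.3%.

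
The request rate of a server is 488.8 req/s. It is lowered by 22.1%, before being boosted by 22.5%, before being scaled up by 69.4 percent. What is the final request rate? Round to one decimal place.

790.2 req/s

Each change multiplies by a factor: 0.779 × 1.225 × 1.694 = 1.61654185.
488.8 × 1.61654185 = 790.16565628 ≈ 790.2.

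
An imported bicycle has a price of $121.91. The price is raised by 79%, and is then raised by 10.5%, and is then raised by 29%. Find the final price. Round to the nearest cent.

$311.06

Each change multiplies by a factor: 1.79 × 1.105 × 1.29 = 2.5515555.
$121.91 × 2.5515555 = $311.060131005 ≈ $311.06.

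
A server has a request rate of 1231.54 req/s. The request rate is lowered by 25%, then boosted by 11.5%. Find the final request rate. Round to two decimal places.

After the 25% decrease: 1231.54 × 0.75 = 923.655.
11.5% increase: 923.655 × 1.115 = 1029.875325 ≈ 1029.88.

1029.88 req/s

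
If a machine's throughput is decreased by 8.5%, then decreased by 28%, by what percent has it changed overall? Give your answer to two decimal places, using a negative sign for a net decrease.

The combined multiplier is 0.915 × 0.72 = 0.6588.
That corresponds to a decrease of 34.12%.

-34.12%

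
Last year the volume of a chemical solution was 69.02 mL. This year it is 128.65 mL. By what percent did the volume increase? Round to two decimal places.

86.40%

Change: 128.65 − 69.02 = 59.63.
Relative to the original: 59.63 ÷ 69.02 ≈ 86.40%.
So the volume increased by 86.40%.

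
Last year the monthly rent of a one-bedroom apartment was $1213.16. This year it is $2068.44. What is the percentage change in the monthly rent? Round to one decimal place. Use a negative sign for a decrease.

Change: $2068.44 − $1213.16 = $855.28.
Relative to the original: $855.28 ÷ $1213.16 ≈ 70.5%.

70.5%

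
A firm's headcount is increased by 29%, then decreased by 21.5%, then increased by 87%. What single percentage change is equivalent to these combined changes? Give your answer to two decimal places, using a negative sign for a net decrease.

89.37%

A 29% increase multiplies by 1.29.
Then a 21.5% decrease: 1.29 × 0.785 = 1.01265.
Then an 87% increase: 1.01265 × 1.87 = 1.8936555.
Overall factor 1.8936555, i.e. 89.37%.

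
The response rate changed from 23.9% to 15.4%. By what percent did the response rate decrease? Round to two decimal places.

35.56%

The change is 15.4 − 23.9 = -8.5 percentage points.
Relative to the original 23.9%, that is -8.5 ÷ 23.9 ≈ -35.56%.
So the response rate fell by 35.56%.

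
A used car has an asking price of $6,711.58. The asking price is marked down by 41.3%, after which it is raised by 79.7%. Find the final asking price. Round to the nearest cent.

$7,079.64

After the 41.3% decrease: $6,711.58 × 0.587 = $3939.69746.
Apply the 79.7% increase: $3939.69746 × 1.797 = $7079.63633562 ≈ $7,079.64.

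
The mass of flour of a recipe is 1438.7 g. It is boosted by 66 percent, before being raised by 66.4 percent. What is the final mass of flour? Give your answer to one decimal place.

3974.0 g

Each change multiplies by a factor: 1.66 × 1.664 = 2.76224.
1438.7 × 2.76224 = 3974.034688 ≈ 3974.0.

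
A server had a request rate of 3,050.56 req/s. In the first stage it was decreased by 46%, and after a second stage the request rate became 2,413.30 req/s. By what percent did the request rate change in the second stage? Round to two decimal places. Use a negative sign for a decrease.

46.50%

After the first stage: 3,050.56 × 0.54 = 1647.3024.
Second-stage multiplier: 2,413.30 ÷ 1647.3024 ≈ 1.465001.
That is a change of 46.50%.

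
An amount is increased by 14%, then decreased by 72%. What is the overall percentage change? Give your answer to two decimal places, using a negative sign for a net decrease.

-68.08%

The combined multiplier is 1.14 × 0.28 = 0.3192.
That corresponds to a decrease of 68.08%.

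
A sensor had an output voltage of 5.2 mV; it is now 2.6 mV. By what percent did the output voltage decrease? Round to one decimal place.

Change: 2.6 − 5.2 = -2.6.
Relative to the original: -2.6 ÷ 5.2 = -50.0%.
So the output voltage decreased by 50.0%.

50.0%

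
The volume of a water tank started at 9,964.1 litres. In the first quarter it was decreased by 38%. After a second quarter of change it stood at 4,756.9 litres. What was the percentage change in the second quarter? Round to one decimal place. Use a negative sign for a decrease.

-23.0%

After the first quarter: 9,964.1 × 0.62 = 6177.742.
Second-quarter multiplier: 4,756.9 ÷ 6177.742 ≈ 0.77001.
That is a change of -23.0%.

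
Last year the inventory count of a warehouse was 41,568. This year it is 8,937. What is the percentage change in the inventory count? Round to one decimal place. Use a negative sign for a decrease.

-78.5%

Change: 8,937 − 41,568 = -32,631.
Relative to the original: -32,631 ÷ 41,568 ≈ -78.5%.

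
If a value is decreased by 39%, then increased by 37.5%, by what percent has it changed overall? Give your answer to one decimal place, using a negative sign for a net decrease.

The combined multiplier is 0.61 × 1.375 = 0.83875.
That corresponds to a decrease of 16.1%.

-16.1%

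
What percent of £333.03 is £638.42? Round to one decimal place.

191.7%

£638.42 ÷ £333.03 ≈ 191.7%.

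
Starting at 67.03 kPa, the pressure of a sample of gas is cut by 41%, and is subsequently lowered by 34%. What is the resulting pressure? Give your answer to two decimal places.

26.10 kPa

After the 41% decrease: 67.03 × 0.59 = 39.5477.
34% decrease: 39.5477 × 0.66 = 26.101482 ≈ 26.10.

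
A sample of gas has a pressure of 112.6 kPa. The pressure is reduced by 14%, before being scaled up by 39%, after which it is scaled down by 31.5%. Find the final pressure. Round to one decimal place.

92.2 kPa

Each change multiplies by a factor: 0.86 × 1.39 × 0.685 = 0.818849.
112.6 × 0.818849 = 92.2023974 ≈ 92.2.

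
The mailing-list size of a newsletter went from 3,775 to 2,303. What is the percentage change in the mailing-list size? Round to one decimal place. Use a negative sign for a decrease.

Change: 2,303 − 3,775 = -1,472.
Relative to the original: -1,472 ÷ 3,775 ≈ -39.0%.

-39.0%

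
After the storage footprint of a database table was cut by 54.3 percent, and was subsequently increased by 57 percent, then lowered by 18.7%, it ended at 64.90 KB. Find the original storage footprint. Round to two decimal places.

The overall multiplier applied was 0.457 × 1.57 × 0.813 = 0.58331937.
So the original storage footprint was 64.90 ÷ 0.58331937 ≈ 111.26 KB.

111.26 KB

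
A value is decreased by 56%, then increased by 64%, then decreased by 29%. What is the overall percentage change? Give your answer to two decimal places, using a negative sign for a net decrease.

A 56% decrease multiplies by 0.44.
Then a 64% increase: 0.44 × 1.64 = 0.7216.
Then a 29% decrease: 0.7216 × 0.71 = 0.512336.
Overall factor 0.512336, i.e. -48.77%.

-48.77%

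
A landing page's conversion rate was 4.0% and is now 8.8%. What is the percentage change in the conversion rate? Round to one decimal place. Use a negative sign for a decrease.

The change is 8.8 − 4.0 = 4.8 percentage points.
Relative to the original 4.0%, that is 4.8 ÷ 4.0 = 120.0%.

120.0%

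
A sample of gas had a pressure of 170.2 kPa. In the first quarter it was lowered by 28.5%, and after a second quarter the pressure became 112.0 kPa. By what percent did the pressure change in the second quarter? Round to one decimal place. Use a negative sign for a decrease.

After the first quarter: 170.2 × 0.715 = 121.693.
Second-quarter multiplier: 112.0 ÷ 121.693 ≈ 0.92035.
That is a change of -8.0%.

-8.0%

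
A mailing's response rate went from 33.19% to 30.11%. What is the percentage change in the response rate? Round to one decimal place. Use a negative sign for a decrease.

-9.3%

The change is 30.11 − 33.19 = -3.08 percentage points.
Relative to the original 33.19%, that is -3.08 ÷ 33.19 ≈ -9.3%.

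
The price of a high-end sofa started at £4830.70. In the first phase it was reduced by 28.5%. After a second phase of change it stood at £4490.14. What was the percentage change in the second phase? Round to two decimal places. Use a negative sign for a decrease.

After the first phase: £4830.70 × 0.715 = £3453.9505.
Second-phase multiplier: £4490.14 ÷ £3453.9505 ≈ 1.300001.
That is a change of 30.00%.

30.00%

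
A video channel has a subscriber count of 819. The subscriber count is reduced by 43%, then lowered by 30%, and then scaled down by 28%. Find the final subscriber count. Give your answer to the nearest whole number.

235

After the 43% decrease: 819 × 0.57 = 466.83.
Apply the 30% decrease: 466.83 × 0.7 = 326.781.
After the 28% decrease: 326.781 × 0.72 = 235.28232 ≈ 235.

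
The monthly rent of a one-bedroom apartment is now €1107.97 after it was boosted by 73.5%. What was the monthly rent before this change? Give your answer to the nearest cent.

The overall multiplier applied was 1.735.
So the original monthly rent was €1107.97 ÷ 1.735 ≈ €638.60.

€638.60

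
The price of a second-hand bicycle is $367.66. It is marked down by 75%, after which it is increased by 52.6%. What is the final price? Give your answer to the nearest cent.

$140.26

Each change multiplies by a factor: 0.25 × 1.526 = 0.3815.
$367.66 × 0.3815 = $140.26229 ≈ $140.26.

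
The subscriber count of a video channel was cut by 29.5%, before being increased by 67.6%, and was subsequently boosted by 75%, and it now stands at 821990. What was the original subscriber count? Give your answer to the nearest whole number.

397526

The overall multiplier applied was 0.705 × 1.676 × 1.75 = 2.067765.
So the original subscriber count was 821990 ÷ 2.067765 ≈ 397526.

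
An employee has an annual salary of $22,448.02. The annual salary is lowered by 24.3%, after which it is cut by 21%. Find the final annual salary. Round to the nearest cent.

$13,424.59

Each change multiplies by a factor: 0.757 × 0.79 = 0.59803.
$22,448.02 × 0.59803 = $13424.5894006 ≈ $13,424.59.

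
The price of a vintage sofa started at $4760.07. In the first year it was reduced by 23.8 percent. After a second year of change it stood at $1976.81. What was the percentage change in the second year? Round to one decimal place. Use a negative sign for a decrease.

-45.5%

After the first year: $4760.07 × 0.762 = $3627.17334.
Second-year multiplier: $1976.81 ÷ $3627.17334 ≈ 0.545.
That is a change of -45.5%.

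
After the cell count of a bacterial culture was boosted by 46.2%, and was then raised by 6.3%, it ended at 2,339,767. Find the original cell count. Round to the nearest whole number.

Undoing the 6.3% increase: 2,339,767 ÷ 1.063 ≈ 2201097.836312.
Undoing the 46.2% increase: 2201097.836312 ÷ 1.462 ≈ 1,505,539.

1,505,539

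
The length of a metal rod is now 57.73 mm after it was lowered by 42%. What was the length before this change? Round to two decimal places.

99.53 mm

The overall multiplier applied was 0.58.
So the original length was 57.73 ÷ 0.58 ≈ 99.53 mm.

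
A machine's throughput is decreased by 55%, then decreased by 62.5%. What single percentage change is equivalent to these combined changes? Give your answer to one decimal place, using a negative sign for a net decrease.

A 55% decrease multiplies by 0.45.
Then a 62.5% decrease: 0.45 × 0.375 = 0.16875.
Overall factor 0.16875, i.e. -83.1%.

-83.1%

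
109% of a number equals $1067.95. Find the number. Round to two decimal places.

$1067.95 ÷ 1.09 ≈ $979.77.

$979.77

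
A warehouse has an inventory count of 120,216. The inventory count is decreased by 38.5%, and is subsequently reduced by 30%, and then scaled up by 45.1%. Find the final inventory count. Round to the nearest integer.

75,094

Each change multiplies by a factor: 0.615 × 0.7 × 1.451 = 0.6246555.
120,216 × 0.6246555 = 75093.585588 ≈ 75,094.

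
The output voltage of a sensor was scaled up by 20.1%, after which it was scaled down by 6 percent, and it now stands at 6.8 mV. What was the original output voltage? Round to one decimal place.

The overall multiplier applied was 1.201 × 0.94 = 1.12894.
So the original output voltage was 6.8 ÷ 1.12894 ≈ 6.0 mV.

6.0 mV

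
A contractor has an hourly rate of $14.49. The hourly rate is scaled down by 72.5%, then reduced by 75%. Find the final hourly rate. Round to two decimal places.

Apply the 72.5% decrease: $14.49 × 0.275 = $3.98475.
After the 75% decrease: $3.98475 × 0.25 = $0.9961875 ≈ $1.00.

$1.00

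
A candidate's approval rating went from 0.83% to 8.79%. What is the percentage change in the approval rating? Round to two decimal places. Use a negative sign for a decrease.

The change is 8.79 − 0.83 = 7.96 percentage points.
Relative to the original 0.83%, that is 7.96 ÷ 0.83 ≈ 959.04%.

959.04%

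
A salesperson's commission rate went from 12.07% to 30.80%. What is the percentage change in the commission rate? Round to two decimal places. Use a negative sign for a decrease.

The change is 30.80 − 12.07 = 18.73 percentage points.
Relative to the original 12.07%, that is 18.73 ÷ 12.07 ≈ 155.18%.

155.18%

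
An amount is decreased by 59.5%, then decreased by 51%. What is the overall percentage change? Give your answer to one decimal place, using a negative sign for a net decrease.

-80.2%

A 59.5% decrease multiplies by 0.405.
Then a 51% decrease: 0.405 × 0.49 = 0.19845.
Overall factor 0.19845, i.e. -80.2%.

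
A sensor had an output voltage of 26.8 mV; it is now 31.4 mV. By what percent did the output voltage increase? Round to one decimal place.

Change: 31.4 − 26.8 = 4.6.
Relative to the original: 4.6 ÷ 26.8 ≈ 17.2%.
So the output voltage increased by 17.2%.

17.2%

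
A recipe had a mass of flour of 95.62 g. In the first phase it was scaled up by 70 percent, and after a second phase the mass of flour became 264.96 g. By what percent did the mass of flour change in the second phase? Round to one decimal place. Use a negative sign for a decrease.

63.0%

After the first phase: 95.62 × 1.7 = 162.554.
Second-phase multiplier: 264.96 ÷ 162.554 ≈ 1.62998.
That is a change of 63.0%.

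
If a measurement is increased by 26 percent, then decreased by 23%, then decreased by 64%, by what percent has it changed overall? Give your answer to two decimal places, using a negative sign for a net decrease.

A 26% increase multiplies by 1.26.
Then a 23% decrease: 1.26 × 0.77 = 0.9702.
Then a 64% decrease: 0.9702 × 0.36 = 0.349272.
Overall factor 0.349272, i.e. -65.07%.

-65.07%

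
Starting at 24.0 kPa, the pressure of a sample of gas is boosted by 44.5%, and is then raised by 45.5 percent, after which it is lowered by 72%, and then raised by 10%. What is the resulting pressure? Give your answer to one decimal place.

15.5 kPa

Each change multiplies by a factor: 1.445 × 1.455 × 0.28 × 1.1 = 0.6475623.
24.0 × 0.6475623 = 15.5414952 ≈ 15.5.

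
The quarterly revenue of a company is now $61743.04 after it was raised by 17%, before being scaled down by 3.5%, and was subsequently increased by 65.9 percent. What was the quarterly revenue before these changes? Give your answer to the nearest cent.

$32963.13

The overall multiplier applied was 1.17 × 0.965 × 1.659 = 1.87309395.
So the original quarterly revenue was $61743.04 ÷ 1.87309395 ≈ $32963.13.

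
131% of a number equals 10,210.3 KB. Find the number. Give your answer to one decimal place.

7,794.1 KB

10,210.3 KB ÷ 1.31 ≈ 7,794.1 KB.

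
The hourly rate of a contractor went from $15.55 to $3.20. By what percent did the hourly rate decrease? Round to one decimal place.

Change: $3.20 − $15.55 = -$12.35.
Relative to the original: -$12.35 ÷ $15.55 ≈ -79.4%.
So the hourly rate decreased by 79.4%.

79.4%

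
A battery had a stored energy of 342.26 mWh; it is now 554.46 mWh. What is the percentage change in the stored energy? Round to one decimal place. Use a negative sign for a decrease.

Change: 554.46 − 342.26 = 212.20.
Relative to the original: 212.20 ÷ 342.26 ≈ 62.0%.

62.0%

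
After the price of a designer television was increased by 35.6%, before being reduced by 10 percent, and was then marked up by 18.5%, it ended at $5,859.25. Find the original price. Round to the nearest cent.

$4,051.55

Undoing the 18.5% increase: $5,859.25 ÷ 1.185 ≈ $4944.514768.
Undoing the 10% decrease: $4944.514768 ÷ 0.9 ≈ $5493.905298.
Undoing the 35.6% increase: $5493.905298 ÷ 1.356 ≈ $4,051.55.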